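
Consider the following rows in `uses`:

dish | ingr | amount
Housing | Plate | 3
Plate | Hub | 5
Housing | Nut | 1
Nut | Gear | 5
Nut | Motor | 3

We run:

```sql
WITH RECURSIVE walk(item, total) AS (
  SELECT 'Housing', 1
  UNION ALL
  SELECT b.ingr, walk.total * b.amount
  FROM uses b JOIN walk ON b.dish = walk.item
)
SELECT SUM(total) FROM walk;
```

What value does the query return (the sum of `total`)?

28

Base: (Housing, total=1).
Iteration 1: components of {Housing} -> Nut = 1*1 = 1, Plate = 1*3 = 3.
Iteration 2: components of {Nut,Plate} -> Gear = 1*5 = 5, Hub = 3*5 = 15, Motor = 1*3 = 3.
Iteration 3: no further components; recursion stops.
SUM(total) = 1 + 3 + 1 + 15 + 5 + 3 = 28.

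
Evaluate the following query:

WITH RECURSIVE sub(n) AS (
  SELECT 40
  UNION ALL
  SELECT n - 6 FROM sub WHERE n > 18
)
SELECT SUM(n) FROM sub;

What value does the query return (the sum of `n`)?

140

Base: n=40.
Iteration 1: 40 > 18 holds -> n = 40 - 6 = 34.
Iteration 2: 34 > 18 holds -> n = 34 - 6 = 28.
Iteration 3: 28 > 18 holds -> n = 28 - 6 = 22.
Iteration 4: 22 > 18 holds -> n = 22 - 6 = 16.
Iteration 5: 16 > 18 fails; recursion stops.
SUM(n) = 40 + 34 + 28 + 22 + 16 = 140.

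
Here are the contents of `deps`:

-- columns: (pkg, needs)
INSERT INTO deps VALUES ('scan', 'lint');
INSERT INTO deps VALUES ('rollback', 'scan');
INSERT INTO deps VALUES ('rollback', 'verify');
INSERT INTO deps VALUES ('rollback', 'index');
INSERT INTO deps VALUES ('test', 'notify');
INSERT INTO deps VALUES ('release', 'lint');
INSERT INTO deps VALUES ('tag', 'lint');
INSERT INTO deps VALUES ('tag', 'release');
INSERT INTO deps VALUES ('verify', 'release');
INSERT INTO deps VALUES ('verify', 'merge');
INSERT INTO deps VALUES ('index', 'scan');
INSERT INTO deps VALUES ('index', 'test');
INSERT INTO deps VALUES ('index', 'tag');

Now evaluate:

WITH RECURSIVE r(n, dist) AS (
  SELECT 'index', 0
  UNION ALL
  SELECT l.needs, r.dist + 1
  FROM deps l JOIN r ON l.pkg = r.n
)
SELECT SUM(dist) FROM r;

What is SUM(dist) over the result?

Base: (index, dist=0).
Iteration 1: edges from {index} -> (scan, dist=1), (tag, dist=1), (test, dist=1).
Iteration 2: edges from {scan,tag,test} -> (lint, dist=2) x2, (notify, dist=2), (release, dist=2). [UNION ALL keeps all 4 new rows, including repeats]
Iteration 3: edges from {lint,notify,release} -> (lint, dist=3).
Iteration 4: no outgoing edges from {lint}; recursion stops.
SUM(dist) = 0 + 1 + 1 + 1 + 2 + 2 + 2 + 2 + 3 = 14.

14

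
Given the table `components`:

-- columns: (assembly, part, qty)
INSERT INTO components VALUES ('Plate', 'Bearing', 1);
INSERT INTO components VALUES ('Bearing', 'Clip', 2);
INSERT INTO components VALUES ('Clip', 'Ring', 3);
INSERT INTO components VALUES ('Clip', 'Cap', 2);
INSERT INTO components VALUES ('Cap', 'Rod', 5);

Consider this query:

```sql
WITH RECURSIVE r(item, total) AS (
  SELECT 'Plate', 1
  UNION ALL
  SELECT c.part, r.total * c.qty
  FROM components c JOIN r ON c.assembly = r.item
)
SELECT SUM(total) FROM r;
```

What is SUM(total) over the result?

Base: (Plate, total=1).
Iteration 1: components of {Plate} -> Bearing = 1*1 = 1.
Iteration 2: components of {Bearing} -> Clip = 1*2 = 2.
Iteration 3: components of {Clip} -> Cap = 2*2 = 4, Ring = 2*3 = 6.
Iteration 4: components of {Cap,Ring} -> Rod = 4*5 = 20.
Iteration 5: no further components; recursion stops.
SUM(total) = 1 + 1 + 2 + 6 + 4 + 20 = 34.

34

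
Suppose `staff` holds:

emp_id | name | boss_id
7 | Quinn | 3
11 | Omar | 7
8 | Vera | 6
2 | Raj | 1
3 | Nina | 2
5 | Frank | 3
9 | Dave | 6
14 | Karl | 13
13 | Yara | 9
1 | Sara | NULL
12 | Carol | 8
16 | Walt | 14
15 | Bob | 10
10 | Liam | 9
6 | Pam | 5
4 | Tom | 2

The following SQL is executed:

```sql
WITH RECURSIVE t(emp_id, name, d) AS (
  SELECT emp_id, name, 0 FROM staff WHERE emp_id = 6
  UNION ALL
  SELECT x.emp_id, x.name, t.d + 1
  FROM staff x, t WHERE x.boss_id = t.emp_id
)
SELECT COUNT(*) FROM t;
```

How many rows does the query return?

Base: emp_id=6 (Pam) at d 0.
Iteration 1: rows with boss_id in {6} -> Vera (id 8, d 1), Dave (id 9, d 1).
Iteration 2: rows with boss_id in {8,9} -> Liam (id 10, d 2), Carol (id 12, d 2), Yara (id 13, d 2).
Iteration 3: rows with boss_id in {10,12,13} -> Karl (id 14, d 3), Bob (id 15, d 3).
Iteration 4: rows with boss_id in {14,15} -> Walt (id 16, d 4).
Iteration 5: no rows with boss_id in {16}; recursion stops.
Total rows emitted: 9.

9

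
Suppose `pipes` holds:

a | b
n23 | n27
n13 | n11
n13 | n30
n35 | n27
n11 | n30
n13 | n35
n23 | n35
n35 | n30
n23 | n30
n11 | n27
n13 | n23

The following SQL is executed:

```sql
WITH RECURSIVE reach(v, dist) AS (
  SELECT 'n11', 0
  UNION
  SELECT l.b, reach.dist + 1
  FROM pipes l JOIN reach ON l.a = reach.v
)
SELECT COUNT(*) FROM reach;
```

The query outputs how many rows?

3

Base: (n11, dist=0).
Iteration 1: edges from {n11} -> (n27, dist=1), (n30, dist=1).
Iteration 2: no outgoing edges from {n27,n30}; recursion stops.
Total rows emitted: 3.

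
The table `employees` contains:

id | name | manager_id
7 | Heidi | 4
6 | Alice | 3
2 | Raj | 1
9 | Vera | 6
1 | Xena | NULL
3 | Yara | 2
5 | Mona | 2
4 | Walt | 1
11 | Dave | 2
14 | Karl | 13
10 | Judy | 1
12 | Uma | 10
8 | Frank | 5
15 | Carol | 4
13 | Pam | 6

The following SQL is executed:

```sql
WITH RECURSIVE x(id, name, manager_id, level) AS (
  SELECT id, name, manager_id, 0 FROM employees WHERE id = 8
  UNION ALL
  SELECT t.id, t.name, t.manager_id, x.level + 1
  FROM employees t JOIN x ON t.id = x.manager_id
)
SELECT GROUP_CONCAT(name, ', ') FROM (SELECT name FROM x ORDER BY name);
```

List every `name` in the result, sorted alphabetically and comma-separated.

Base: id=8 (Frank), manager_id=5, level 0.
Iteration 1: join on id=5 -> Mona (id 5, manager_id=2, level 1).
Iteration 2: join on id=2 -> Raj (id 2, manager_id=1, level 2).
Iteration 3: join on id=1 -> Xena (id 1, manager_id=NULL, level 3).
Iteration 4: manager_id is NULL; no match; recursion stops.

Frank, Mona, Raj, Xena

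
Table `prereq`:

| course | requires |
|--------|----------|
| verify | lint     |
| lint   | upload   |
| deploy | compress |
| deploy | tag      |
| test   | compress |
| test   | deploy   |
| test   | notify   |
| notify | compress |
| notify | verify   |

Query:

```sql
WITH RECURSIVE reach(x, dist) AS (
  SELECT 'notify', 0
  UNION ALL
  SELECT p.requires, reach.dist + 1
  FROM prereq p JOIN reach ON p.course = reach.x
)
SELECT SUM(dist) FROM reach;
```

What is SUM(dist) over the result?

7

Base: (notify, dist=0).
Iteration 1: edges from {notify} -> (compress, dist=1), (verify, dist=1).
Iteration 2: edges from {compress,verify} -> (lint, dist=2).
Iteration 3: edges from {lint} -> (upload, dist=3).
Iteration 4: no outgoing edges from {upload}; recursion stops.
SUM(dist) = 0 + 1 + 1 + 2 + 3 = 7.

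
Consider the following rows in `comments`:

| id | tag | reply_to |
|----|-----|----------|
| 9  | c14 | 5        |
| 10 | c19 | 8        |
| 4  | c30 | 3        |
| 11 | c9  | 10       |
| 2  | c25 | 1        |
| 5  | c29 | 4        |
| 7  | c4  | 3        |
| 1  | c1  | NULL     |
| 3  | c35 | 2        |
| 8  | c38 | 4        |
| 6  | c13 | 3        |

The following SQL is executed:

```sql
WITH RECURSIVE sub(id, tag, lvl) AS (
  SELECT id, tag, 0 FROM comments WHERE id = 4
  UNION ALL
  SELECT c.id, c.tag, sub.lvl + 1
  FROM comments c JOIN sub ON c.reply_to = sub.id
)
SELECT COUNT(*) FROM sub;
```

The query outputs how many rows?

Base: id=4 (c30) at lvl 0.
Iteration 1: rows with reply_to in {4} -> c29 (id 5, lvl 1), c38 (id 8, lvl 1).
Iteration 2: rows with reply_to in {5,8} -> c14 (id 9, lvl 2), c19 (id 10, lvl 2).
Iteration 3: rows with reply_to in {9,10} -> c9 (id 11, lvl 3).
Iteration 4: no rows with reply_to in {11}; recursion stops.
Total rows emitted: 6.

6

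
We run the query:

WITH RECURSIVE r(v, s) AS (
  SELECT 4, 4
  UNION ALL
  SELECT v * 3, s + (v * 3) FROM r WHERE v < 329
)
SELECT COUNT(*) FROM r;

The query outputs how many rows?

Base: v=4, s=4.
Iteration 1: 4 < 329 holds -> v = 4 * 3 = 12, s = 4 + 12 = 16.
Iteration 2: 12 < 329 holds -> v = 12 * 3 = 36, s = 16 + 36 = 52.
Iteration 3: 36 < 329 holds -> v = 36 * 3 = 108, s = 52 + 108 = 160.
Iteration 4: 108 < 329 holds -> v = 108 * 3 = 324, s = 160 + 324 = 484.
Iteration 5: 324 < 329 holds -> v = 324 * 3 = 972, s = 484 + 972 = 1456.
Iteration 6: 972 < 329 fails; recursion stops.
Total rows emitted: 6.

6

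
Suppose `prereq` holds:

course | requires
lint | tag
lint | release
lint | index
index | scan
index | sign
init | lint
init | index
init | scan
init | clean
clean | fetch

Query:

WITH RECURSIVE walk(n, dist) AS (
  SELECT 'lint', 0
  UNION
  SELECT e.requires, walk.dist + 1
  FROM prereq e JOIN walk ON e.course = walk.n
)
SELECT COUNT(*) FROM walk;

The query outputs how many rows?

6

Base: (lint, dist=0).
Iteration 1: edges from {lint} -> (index, dist=1), (release, dist=1), (tag, dist=1).
Iteration 2: edges from {index,release,tag} -> (scan, dist=2), (sign, dist=2).
Iteration 3: no outgoing edges from {scan,sign}; recursion stops.
Total rows emitted: 6.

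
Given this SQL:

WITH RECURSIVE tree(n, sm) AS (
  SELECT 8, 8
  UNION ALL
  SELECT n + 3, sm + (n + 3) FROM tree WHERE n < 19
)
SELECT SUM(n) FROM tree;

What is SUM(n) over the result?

Base: n=8, sm=8.
Iteration 1: 8 < 19 holds -> n = 8 + 3 = 11, sm = 8 + 11 = 19.
Iteration 2: 11 < 19 holds -> n = 11 + 3 = 14, sm = 19 + 14 = 33.
Iteration 3: 14 < 19 holds -> n = 14 + 3 = 17, sm = 33 + 17 = 50.
Iteration 4: 17 < 19 holds -> n = 17 + 3 = 20, sm = 50 + 20 = 70.
Iteration 5: 20 < 19 fails; recursion stops.
SUM(n) = 8 + 11 + 14 + 17 + 20 = 70.

70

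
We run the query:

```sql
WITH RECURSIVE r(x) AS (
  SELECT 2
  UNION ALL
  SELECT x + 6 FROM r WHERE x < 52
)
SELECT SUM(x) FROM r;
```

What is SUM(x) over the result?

290

Base: x=2.
Iteration 1: 2 < 52 holds -> x = 2 + 6 = 8.
Iteration 2: 8 < 52 holds -> x = 8 + 6 = 14.
Iteration 3: 14 < 52 holds -> x = 14 + 6 = 20.
Iteration 4: 20 < 52 holds -> x = 20 + 6 = 26.
Iteration 5: 26 < 52 holds -> x = 26 + 6 = 32.
Iteration 6: 32 < 52 holds -> x = 32 + 6 = 38.
Iteration 7: 38 < 52 holds -> x = 38 + 6 = 44.
Iteration 8: 44 < 52 holds -> x = 44 + 6 = 50.
Iteration 9: 50 < 52 holds -> x = 50 + 6 = 56.
Iteration 10: 56 < 52 fails; recursion stops.
SUM(x) = 2 + 8 + 14 + 20 + 26 + 32 + 38 + 44 + 50 + 56 = 290.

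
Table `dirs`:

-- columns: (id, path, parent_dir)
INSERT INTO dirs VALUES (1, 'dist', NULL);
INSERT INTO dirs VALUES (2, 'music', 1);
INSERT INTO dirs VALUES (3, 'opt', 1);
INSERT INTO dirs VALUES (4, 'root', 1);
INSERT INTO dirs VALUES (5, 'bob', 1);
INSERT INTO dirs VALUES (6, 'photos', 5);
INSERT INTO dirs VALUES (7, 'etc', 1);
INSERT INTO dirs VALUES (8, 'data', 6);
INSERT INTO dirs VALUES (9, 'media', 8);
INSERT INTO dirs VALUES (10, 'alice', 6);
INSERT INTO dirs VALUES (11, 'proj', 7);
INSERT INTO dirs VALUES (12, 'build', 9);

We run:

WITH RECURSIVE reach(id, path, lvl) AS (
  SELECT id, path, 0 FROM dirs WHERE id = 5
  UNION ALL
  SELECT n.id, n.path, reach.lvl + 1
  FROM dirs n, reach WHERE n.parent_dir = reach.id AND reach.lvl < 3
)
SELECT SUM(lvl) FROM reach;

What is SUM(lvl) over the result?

8

Base: id=5 (bob) at lvl 0.
Iteration 1: rows with parent_dir in {5} -> photos (id 6, lvl 1).
Iteration 2: rows with parent_dir in {6} -> data (id 8, lvl 2), alice (id 10, lvl 2).
Iteration 3: rows with parent_dir in {8,10} -> media (id 9, lvl 3).
Iteration 4: lvl < 3 fails for all current rows; recursion stops.
SUM(lvl) = 0 + 1 + 2 + 2 + 3 = 8.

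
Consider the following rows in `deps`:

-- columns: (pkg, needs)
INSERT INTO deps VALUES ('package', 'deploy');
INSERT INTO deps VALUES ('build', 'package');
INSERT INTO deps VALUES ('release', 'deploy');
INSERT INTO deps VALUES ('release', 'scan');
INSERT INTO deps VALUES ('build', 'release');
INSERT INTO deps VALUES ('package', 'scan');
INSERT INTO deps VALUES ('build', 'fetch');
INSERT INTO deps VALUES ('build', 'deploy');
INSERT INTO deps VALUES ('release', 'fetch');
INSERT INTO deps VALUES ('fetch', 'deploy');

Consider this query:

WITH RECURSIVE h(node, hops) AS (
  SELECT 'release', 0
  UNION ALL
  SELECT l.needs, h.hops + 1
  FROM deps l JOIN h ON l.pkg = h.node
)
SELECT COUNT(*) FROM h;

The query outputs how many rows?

Base: (release, hops=0).
Iteration 1: edges from {release} -> (deploy, hops=1), (fetch, hops=1), (scan, hops=1).
Iteration 2: edges from {deploy,fetch,scan} -> (deploy, hops=2).
Iteration 3: no outgoing edges from {deploy}; recursion stops.
Total rows emitted: 5.

5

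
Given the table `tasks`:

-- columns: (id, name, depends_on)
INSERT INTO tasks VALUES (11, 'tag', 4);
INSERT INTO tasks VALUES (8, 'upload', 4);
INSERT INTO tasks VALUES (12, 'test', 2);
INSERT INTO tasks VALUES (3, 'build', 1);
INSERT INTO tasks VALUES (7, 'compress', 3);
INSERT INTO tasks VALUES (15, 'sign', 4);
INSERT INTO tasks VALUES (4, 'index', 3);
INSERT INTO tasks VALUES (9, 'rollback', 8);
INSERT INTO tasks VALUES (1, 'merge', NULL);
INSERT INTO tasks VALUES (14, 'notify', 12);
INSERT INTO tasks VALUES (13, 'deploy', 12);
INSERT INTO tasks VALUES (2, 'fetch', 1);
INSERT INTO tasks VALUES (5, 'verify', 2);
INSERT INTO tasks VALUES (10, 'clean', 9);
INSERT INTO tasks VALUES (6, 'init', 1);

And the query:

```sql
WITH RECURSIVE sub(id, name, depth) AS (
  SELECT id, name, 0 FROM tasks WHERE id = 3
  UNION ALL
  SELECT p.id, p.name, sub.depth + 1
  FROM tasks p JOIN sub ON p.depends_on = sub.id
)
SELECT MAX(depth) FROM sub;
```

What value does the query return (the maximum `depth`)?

Base: id=3 (build) at depth 0.
Iteration 1: rows with depends_on in {3} -> index (id 4, depth 1), compress (id 7, depth 1).
Iteration 2: rows with depends_on in {4,7} -> upload (id 8, depth 2), tag (id 11, depth 2), sign (id 15, depth 2).
Iteration 3: rows with depends_on in {8,11,15} -> rollback (id 9, depth 3).
Iteration 4: rows with depends_on in {9} -> clean (id 10, depth 4).
Iteration 5: no rows with depends_on in {10}; recursion stops.
depth values: 0, 1, 1, 2, 2, 2, 3, 4; the maximum is 4.

4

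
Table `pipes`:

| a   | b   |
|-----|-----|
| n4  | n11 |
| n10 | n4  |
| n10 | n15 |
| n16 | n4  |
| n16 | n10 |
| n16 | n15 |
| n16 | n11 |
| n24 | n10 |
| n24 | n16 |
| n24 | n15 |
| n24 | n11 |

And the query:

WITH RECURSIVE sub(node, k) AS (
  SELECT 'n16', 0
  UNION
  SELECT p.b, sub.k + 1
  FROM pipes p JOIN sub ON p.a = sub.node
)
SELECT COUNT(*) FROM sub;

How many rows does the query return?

9

Base: (n16, k=0).
Iteration 1: edges from {n16} -> (n10, k=1), (n11, k=1), (n15, k=1), (n4, k=1).
Iteration 2: edges from {n10,n11,n15,n4} -> (n11, k=2), (n15, k=2), (n4, k=2).
Iteration 3: edges from {n11,n15,n4} -> (n11, k=3).
Iteration 4: no outgoing edges from {n11}; recursion stops.
Total rows emitted: 9.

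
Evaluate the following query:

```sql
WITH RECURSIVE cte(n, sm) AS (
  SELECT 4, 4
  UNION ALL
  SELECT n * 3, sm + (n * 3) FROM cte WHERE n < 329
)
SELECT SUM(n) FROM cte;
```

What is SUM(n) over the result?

1456

Base: n=4, sm=4.
Iteration 1: 4 < 329 holds -> n = 4 * 3 = 12, sm = 4 + 12 = 16.
Iteration 2: 12 < 329 holds -> n = 12 * 3 = 36, sm = 16 + 36 = 52.
Iteration 3: 36 < 329 holds -> n = 36 * 3 = 108, sm = 52 + 108 = 160.
Iteration 4: 108 < 329 holds -> n = 108 * 3 = 324, sm = 160 + 324 = 484.
Iteration 5: 324 < 329 holds -> n = 324 * 3 = 972, sm = 484 + 972 = 1456.
Iteration 6: 972 < 329 fails; recursion stops.
SUM(n) = 4 + 12 + 36 + 108 + 324 + 972 = 1456.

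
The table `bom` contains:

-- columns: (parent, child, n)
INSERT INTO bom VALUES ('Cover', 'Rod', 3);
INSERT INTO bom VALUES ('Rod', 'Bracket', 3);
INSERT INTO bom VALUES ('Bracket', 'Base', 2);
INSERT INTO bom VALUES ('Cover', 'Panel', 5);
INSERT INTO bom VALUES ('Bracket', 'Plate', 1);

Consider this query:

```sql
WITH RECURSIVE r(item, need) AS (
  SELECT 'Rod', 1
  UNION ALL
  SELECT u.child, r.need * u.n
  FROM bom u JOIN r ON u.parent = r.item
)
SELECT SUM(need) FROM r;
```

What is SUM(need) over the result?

Base: (Rod, need=1).
Iteration 1: components of {Rod} -> Bracket = 1*3 = 3.
Iteration 2: components of {Bracket} -> Base = 3*2 = 6, Plate = 3*1 = 3.
Iteration 3: no further components; recursion stops.
SUM(need) = 1 + 3 + 6 + 3 = 13.

13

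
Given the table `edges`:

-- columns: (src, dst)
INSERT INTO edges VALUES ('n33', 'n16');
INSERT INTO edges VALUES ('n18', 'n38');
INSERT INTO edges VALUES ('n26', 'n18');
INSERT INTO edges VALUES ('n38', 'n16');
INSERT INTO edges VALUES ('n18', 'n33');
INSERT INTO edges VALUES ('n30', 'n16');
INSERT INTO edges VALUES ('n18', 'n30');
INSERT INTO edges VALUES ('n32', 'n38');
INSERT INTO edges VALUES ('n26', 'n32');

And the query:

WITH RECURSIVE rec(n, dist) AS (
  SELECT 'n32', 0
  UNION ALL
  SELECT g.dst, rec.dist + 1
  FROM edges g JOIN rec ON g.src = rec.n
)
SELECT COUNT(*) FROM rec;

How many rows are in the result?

Base: (n32, dist=0).
Iteration 1: edges from {n32} -> (n38, dist=1).
Iteration 2: edges from {n38} -> (n16, dist=2).
Iteration 3: no outgoing edges from {n16}; recursion stops.
Total rows emitted: 3.

3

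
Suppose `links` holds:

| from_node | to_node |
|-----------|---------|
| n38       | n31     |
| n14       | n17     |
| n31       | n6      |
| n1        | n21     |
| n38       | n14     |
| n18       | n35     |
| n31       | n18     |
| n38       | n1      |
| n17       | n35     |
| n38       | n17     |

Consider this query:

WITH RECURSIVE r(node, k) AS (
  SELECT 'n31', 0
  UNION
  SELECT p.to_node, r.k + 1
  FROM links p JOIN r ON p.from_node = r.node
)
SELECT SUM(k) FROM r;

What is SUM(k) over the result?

Base: (n31, k=0).
Iteration 1: edges from {n31} -> (n18, k=1), (n6, k=1).
Iteration 2: edges from {n18,n6} -> (n35, k=2).
Iteration 3: no outgoing edges from {n35}; recursion stops.
SUM(k) = 0 + 1 + 1 + 2 = 4.

4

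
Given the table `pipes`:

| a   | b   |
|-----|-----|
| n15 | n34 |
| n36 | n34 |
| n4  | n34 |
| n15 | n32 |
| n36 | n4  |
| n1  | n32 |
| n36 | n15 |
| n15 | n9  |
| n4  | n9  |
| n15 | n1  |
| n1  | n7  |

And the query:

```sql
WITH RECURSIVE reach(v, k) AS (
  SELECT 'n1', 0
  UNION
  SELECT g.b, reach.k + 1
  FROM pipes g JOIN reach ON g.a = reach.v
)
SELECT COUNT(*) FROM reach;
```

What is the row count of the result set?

Base: (n1, k=0).
Iteration 1: edges from {n1} -> (n32, k=1), (n7, k=1).
Iteration 2: no outgoing edges from {n32,n7}; recursion stops.
Total rows emitted: 3.

3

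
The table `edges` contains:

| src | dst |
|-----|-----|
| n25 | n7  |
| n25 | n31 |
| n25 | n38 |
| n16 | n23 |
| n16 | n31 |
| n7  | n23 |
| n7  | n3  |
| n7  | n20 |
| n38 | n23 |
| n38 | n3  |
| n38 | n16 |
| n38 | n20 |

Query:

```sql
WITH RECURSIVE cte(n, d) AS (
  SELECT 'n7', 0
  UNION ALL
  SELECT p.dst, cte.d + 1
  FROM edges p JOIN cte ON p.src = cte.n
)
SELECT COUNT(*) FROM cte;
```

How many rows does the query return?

Base: (n7, d=0).
Iteration 1: edges from {n7} -> (n20, d=1), (n23, d=1), (n3, d=1).
Iteration 2: no outgoing edges from {n20,n23,n3}; recursion stops.
Total rows emitted: 4.

4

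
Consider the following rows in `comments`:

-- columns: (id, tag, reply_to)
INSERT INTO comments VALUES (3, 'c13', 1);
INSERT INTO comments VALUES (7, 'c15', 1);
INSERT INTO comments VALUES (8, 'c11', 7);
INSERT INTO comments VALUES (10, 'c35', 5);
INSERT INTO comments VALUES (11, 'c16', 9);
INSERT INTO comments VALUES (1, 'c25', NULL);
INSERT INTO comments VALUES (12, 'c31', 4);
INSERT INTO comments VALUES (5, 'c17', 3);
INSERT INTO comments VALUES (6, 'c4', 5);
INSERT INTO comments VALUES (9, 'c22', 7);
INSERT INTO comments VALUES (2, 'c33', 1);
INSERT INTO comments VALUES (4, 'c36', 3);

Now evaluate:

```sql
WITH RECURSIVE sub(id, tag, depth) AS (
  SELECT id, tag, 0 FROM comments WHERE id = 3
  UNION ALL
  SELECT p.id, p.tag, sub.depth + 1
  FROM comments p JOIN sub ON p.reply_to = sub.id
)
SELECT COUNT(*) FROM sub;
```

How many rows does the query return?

6

Base: id=3 (c13) at depth 0.
Iteration 1: rows with reply_to in {3} -> c36 (id 4, depth 1), c17 (id 5, depth 1).
Iteration 2: rows with reply_to in {4,5} -> c4 (id 6, depth 2), c35 (id 10, depth 2), c31 (id 12, depth 2).
Iteration 3: no rows with reply_to in {6,10,12}; recursion stops.
Total rows emitted: 6.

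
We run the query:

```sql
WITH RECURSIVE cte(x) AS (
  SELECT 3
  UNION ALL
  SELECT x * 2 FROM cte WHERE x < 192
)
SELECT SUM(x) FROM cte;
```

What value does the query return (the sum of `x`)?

Base: x=3.
Iteration 1: 3 < 192 holds -> x = 3 * 2 = 6.
Iteration 2: 6 < 192 holds -> x = 6 * 2 = 12.
Iteration 3: 12 < 192 holds -> x = 12 * 2 = 24.
Iteration 4: 24 < 192 holds -> x = 24 * 2 = 48.
Iteration 5: 48 < 192 holds -> x = 48 * 2 = 96.
Iteration 6: 96 < 192 holds -> x = 96 * 2 = 192.
Iteration 7: 192 < 192 fails; recursion stops.
SUM(x) = 3 + 6 + 12 + 24 + 48 + 96 + 192 = 381.

381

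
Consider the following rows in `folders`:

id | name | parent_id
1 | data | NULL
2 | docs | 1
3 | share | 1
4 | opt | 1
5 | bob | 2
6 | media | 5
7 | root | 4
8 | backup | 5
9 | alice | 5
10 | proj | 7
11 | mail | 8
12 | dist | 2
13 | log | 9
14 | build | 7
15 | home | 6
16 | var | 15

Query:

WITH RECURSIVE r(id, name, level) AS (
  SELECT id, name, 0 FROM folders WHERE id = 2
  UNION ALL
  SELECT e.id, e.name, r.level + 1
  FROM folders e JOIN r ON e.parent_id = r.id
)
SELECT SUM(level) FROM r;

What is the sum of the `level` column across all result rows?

21

Base: id=2 (docs) at level 0.
Iteration 1: rows with parent_id in {2} -> bob (id 5, level 1), dist (id 12, level 1).
Iteration 2: rows with parent_id in {5,12} -> media (id 6, level 2), backup (id 8, level 2), alice (id 9, level 2).
Iteration 3: rows with parent_id in {6,8,9} -> mail (id 11, level 3), log (id 13, level 3), home (id 15, level 3).
Iteration 4: rows with parent_id in {11,13,15} -> var (id 16, level 4).
Iteration 5: no rows with parent_id in {16}; recursion stops.
SUM(level) = 0 + 1 + 1 + 2 + 2 + 2 + 3 + 3 + 3 + 4 = 21.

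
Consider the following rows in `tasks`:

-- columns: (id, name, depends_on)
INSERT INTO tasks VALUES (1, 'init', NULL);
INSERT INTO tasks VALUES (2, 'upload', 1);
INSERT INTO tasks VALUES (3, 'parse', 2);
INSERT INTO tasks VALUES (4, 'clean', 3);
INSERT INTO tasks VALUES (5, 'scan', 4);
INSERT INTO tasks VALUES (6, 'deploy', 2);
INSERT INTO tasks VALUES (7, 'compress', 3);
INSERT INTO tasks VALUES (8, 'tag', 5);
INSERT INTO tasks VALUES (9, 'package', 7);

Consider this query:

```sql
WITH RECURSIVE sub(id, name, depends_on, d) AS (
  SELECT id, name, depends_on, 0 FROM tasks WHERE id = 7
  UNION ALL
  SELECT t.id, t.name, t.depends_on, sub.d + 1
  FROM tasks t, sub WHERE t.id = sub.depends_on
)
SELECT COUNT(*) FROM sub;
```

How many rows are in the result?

4

Base: id=7 (compress), depends_on=3, d 0.
Iteration 1: join on id=3 -> parse (id 3, depends_on=2, d 1).
Iteration 2: join on id=2 -> upload (id 2, depends_on=1, d 2).
Iteration 3: join on id=1 -> init (id 1, depends_on=NULL, d 3).
Iteration 4: depends_on is NULL; no match; recursion stops.
Total rows emitted: 4.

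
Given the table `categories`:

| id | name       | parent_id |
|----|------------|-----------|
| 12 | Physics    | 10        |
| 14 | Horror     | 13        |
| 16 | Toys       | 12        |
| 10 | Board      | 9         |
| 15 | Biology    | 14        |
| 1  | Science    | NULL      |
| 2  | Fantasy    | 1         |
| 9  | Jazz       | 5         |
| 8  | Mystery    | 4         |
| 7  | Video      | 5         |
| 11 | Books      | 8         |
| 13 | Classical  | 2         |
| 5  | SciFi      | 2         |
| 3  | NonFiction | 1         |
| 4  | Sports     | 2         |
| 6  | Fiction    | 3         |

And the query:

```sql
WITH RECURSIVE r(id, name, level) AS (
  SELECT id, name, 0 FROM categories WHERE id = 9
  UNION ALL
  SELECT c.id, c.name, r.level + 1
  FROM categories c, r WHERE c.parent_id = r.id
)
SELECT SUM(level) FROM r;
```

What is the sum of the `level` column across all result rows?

Base: id=9 (Jazz) at level 0.
Iteration 1: rows with parent_id in {9} -> Board (id 10, level 1).
Iteration 2: rows with parent_id in {10} -> Physics (id 12, level 2).
Iteration 3: rows with parent_id in {12} -> Toys (id 16, level 3).
Iteration 4: no rows with parent_id in {16}; recursion stops.
SUM(level) = 0 + 1 + 2 + 3 = 6.

6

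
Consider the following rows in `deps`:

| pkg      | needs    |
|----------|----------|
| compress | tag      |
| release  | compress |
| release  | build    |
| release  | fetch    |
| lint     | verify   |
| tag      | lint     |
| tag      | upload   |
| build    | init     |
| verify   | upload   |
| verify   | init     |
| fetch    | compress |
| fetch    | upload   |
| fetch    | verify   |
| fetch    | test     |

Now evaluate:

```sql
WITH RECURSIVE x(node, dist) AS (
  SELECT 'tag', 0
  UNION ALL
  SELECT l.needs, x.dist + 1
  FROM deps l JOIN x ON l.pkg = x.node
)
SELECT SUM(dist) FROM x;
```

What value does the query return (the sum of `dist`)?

10

Base: (tag, dist=0).
Iteration 1: edges from {tag} -> (lint, dist=1), (upload, dist=1).
Iteration 2: edges from {lint,upload} -> (verify, dist=2).
Iteration 3: edges from {verify} -> (init, dist=3), (upload, dist=3).
Iteration 4: no outgoing edges from {init,upload}; recursion stops.
SUM(dist) = 0 + 1 + 1 + 2 + 3 + 3 = 10.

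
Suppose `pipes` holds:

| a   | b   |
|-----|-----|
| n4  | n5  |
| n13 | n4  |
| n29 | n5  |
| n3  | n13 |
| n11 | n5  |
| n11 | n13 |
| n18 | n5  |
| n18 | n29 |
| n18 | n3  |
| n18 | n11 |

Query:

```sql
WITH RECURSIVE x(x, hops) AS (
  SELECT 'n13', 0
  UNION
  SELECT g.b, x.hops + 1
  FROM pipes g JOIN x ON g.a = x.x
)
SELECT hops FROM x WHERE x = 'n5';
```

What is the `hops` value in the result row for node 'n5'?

Base: (n13, hops=0).
Iteration 1: edges from {n13} -> (n4, hops=1).
Iteration 2: edges from {n4} -> (n5, hops=2).
Iteration 3: no outgoing edges from {n5}; recursion stops.

2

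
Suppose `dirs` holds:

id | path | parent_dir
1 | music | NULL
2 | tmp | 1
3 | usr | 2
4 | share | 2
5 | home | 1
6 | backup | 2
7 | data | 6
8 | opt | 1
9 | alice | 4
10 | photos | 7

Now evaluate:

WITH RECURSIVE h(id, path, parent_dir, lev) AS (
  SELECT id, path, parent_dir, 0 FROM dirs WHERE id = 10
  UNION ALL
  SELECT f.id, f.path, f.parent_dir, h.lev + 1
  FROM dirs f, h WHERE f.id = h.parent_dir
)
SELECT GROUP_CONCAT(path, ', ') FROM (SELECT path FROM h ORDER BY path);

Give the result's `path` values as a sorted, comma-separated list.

Base: id=10 (photos), parent_dir=7, lev 0.
Iteration 1: join on id=7 -> data (id 7, parent_dir=6, lev 1).
Iteration 2: join on id=6 -> backup (id 6, parent_dir=2, lev 2).
Iteration 3: join on id=2 -> tmp (id 2, parent_dir=1, lev 3).
Iteration 4: join on id=1 -> music (id 1, parent_dir=NULL, lev 4).
Iteration 5: parent_dir is NULL; no match; recursion stops.

backup, data, music, photos, tmp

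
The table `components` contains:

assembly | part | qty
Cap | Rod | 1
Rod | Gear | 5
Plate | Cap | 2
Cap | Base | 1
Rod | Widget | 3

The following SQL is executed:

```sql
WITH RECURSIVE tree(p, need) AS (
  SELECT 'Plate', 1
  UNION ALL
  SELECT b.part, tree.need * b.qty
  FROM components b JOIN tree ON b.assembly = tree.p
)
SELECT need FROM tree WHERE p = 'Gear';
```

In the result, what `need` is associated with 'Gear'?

10

Base: (Plate, need=1).
Iteration 1: components of {Plate} -> Cap = 1*2 = 2.
Iteration 2: components of {Cap} -> Base = 2*1 = 2, Rod = 2*1 = 2.
Iteration 3: components of {Base,Rod} -> Gear = 2*5 = 10, Widget = 2*3 = 6.
Iteration 4: no further components; recursion stops.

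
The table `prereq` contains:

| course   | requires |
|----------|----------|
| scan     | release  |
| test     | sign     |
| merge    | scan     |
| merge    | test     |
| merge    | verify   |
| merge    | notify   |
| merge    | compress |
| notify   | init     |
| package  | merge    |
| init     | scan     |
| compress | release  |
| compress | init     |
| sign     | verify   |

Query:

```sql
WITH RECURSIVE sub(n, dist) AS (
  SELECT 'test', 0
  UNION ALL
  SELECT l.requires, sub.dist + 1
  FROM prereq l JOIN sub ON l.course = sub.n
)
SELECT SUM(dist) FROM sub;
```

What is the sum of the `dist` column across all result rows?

Base: (test, dist=0).
Iteration 1: edges from {test} -> (sign, dist=1).
Iteration 2: edges from {sign} -> (verify, dist=2).
Iteration 3: no outgoing edges from {verify}; recursion stops.
SUM(dist) = 0 + 1 + 2 = 3.

3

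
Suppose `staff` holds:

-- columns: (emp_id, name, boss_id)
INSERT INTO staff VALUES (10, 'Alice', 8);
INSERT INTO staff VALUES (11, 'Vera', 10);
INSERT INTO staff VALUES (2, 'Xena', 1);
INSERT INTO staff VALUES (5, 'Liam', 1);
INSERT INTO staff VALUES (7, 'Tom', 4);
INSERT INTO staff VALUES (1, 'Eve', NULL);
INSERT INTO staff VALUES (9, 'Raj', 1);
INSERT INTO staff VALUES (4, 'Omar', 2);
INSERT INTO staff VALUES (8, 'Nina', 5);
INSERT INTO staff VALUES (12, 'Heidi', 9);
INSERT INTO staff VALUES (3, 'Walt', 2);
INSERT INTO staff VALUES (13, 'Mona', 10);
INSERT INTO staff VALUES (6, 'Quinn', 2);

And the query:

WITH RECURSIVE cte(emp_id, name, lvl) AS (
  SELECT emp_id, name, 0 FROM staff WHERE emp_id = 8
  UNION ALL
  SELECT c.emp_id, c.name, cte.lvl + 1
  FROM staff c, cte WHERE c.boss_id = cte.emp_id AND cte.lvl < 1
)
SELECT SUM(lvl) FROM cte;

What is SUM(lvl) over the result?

1

Base: emp_id=8 (Nina) at lvl 0.
Iteration 1: rows with boss_id in {8} -> Alice (id 10, lvl 1).
Iteration 2: lvl < 1 fails for all current rows; recursion stops.
SUM(lvl) = 0 + 1 = 1.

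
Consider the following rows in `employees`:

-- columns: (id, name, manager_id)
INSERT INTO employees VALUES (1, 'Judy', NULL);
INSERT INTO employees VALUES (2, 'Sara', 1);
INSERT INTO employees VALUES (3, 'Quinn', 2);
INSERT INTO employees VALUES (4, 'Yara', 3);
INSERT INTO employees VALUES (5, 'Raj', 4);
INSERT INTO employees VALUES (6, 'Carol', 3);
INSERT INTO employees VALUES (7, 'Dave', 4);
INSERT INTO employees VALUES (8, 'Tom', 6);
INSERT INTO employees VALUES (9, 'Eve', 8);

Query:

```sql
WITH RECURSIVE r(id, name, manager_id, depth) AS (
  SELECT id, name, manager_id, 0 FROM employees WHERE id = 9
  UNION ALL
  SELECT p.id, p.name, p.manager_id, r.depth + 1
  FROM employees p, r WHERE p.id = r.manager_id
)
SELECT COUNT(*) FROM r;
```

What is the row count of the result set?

Base: id=9 (Eve), manager_id=8, depth 0.
Iteration 1: join on id=8 -> Tom (id 8, manager_id=6, depth 1).
Iteration 2: join on id=6 -> Carol (id 6, manager_id=3, depth 2).
Iteration 3: join on id=3 -> Quinn (id 3, manager_id=2, depth 3).
Iteration 4: join on id=2 -> Sara (id 2, manager_id=1, depth 4).
Iteration 5: join on id=1 -> Judy (id 1, manager_id=NULL, depth 5).
Iteration 6: manager_id is NULL; no match; recursion stops.
Total rows emitted: 6.

6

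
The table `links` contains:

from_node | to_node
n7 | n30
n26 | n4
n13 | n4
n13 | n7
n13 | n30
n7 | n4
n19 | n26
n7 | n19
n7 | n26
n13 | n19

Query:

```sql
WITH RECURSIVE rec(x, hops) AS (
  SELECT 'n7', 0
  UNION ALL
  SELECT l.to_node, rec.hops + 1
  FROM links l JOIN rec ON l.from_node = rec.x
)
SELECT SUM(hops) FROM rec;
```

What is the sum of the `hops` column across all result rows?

Base: (n7, hops=0).
Iteration 1: edges from {n7} -> (n19, hops=1), (n26, hops=1), (n30, hops=1), (n4, hops=1).
Iteration 2: edges from {n19,n26,n30,n4} -> (n26, hops=2), (n4, hops=2).
Iteration 3: edges from {n26,n4} -> (n4, hops=3).
Iteration 4: no outgoing edges from {n4}; recursion stops.
SUM(hops) = 0 + 1 + 1 + 1 + 1 + 2 + 2 + 3 = 11.

11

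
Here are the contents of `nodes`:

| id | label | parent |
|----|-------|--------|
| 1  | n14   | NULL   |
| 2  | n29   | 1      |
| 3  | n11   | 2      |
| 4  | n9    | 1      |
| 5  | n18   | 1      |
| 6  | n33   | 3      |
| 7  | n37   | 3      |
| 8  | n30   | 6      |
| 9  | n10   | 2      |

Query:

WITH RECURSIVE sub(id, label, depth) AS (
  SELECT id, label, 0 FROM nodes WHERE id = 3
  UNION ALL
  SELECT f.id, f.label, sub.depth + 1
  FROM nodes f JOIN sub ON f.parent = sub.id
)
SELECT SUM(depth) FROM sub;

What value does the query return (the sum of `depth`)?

Base: id=3 (n11) at depth 0.
Iteration 1: rows with parent in {3} -> n33 (id 6, depth 1), n37 (id 7, depth 1).
Iteration 2: rows with parent in {6,7} -> n30 (id 8, depth 2).
Iteration 3: no rows with parent in {8}; recursion stops.
SUM(depth) = 0 + 1 + 1 + 2 = 4.

4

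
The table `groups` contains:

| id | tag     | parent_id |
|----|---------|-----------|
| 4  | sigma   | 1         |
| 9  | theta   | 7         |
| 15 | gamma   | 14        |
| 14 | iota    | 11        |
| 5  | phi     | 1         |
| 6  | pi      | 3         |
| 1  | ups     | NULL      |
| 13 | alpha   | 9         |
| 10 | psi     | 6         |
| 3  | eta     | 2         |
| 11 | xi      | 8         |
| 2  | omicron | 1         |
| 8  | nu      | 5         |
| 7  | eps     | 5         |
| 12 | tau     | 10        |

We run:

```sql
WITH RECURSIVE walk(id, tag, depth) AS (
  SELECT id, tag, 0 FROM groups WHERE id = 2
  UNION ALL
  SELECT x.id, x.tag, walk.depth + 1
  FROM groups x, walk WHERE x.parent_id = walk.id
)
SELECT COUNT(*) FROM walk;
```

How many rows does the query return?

5

Base: id=2 (omicron) at depth 0.
Iteration 1: rows with parent_id in {2} -> eta (id 3, depth 1).
Iteration 2: rows with parent_id in {3} -> pi (id 6, depth 2).
Iteration 3: rows with parent_id in {6} -> psi (id 10, depth 3).
Iteration 4: rows with parent_id in {10} -> tau (id 12, depth 4).
Iteration 5: no rows with parent_id in {12}; recursion stops.
Total rows emitted: 5.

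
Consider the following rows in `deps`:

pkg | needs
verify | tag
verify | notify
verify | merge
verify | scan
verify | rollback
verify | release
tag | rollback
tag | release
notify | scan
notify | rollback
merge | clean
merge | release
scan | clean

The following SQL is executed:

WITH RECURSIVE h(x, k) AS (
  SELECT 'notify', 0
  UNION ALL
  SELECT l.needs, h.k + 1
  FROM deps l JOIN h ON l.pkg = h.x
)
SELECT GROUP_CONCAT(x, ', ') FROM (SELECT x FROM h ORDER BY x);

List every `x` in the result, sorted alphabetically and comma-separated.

clean, notify, rollback, scan

Base: (notify, k=0).
Iteration 1: edges from {notify} -> (rollback, k=1), (scan, k=1).
Iteration 2: edges from {rollback,scan} -> (clean, k=2).
Iteration 3: no outgoing edges from {clean}; recursion stops.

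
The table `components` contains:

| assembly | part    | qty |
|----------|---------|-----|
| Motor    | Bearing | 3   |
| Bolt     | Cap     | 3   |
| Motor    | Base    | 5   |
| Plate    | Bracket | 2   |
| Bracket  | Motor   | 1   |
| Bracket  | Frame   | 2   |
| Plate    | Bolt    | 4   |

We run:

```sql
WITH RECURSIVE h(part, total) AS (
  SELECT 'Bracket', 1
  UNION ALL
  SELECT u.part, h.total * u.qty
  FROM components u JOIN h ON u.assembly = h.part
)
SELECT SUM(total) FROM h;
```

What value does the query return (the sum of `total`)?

12

Base: (Bracket, total=1).
Iteration 1: components of {Bracket} -> Frame = 1*2 = 2, Motor = 1*1 = 1.
Iteration 2: components of {Frame,Motor} -> Base = 1*5 = 5, Bearing = 1*3 = 3.
Iteration 3: no further components; recursion stops.
SUM(total) = 1 + 1 + 2 + 5 + 3 = 12.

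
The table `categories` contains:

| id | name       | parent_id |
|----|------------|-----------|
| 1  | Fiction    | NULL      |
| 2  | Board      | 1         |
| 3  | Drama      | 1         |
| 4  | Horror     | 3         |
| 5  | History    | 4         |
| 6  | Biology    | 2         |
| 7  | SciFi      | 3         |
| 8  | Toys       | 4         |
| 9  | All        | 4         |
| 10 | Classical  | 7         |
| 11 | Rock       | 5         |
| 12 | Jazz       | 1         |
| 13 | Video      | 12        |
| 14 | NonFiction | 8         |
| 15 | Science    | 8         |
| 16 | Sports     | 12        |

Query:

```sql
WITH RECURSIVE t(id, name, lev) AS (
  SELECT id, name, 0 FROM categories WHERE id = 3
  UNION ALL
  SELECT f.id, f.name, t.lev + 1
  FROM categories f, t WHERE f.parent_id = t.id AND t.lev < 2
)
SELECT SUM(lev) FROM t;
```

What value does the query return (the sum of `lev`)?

Base: id=3 (Drama) at lev 0.
Iteration 1: rows with parent_id in {3} -> Horror (id 4, lev 1), SciFi (id 7, lev 1).
Iteration 2: rows with parent_id in {4,7} -> History (id 5, lev 2), Toys (id 8, lev 2), All (id 9, lev 2), Classical (id 10, lev 2).
Iteration 3: lev < 2 fails for all current rows; recursion stops.
SUM(lev) = 0 + 1 + 1 + 2 + 2 + 2 + 2 = 10.

10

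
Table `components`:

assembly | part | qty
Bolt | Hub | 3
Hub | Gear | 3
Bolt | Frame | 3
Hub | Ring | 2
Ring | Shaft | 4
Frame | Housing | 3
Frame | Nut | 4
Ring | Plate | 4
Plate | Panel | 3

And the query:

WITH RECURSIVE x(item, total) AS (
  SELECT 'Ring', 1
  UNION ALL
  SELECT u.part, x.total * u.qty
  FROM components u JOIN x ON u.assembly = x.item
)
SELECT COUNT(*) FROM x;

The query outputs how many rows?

Base: (Ring, total=1).
Iteration 1: components of {Ring} -> Plate = 1*4 = 4, Shaft = 1*4 = 4.
Iteration 2: components of {Plate,Shaft} -> Panel = 4*3 = 12.
Iteration 3: no further components; recursion stops.
Total rows emitted: 4.

4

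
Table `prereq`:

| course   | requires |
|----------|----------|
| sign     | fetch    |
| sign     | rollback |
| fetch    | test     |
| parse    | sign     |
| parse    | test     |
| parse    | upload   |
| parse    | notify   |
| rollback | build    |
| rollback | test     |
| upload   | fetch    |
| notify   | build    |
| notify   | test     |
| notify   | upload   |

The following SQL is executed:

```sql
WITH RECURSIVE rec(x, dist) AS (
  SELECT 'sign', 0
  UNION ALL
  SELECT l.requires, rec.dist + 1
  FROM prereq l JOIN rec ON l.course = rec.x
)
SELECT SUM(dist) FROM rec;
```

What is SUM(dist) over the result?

8

Base: (sign, dist=0).
Iteration 1: edges from {sign} -> (fetch, dist=1), (rollback, dist=1).
Iteration 2: edges from {fetch,rollback} -> (build, dist=2), (test, dist=2) x2. [UNION ALL keeps all 3 new rows, including repeats]
Iteration 3: no outgoing edges from {build,test}; recursion stops.
SUM(dist) = 0 + 1 + 1 + 2 + 2 + 2 = 8.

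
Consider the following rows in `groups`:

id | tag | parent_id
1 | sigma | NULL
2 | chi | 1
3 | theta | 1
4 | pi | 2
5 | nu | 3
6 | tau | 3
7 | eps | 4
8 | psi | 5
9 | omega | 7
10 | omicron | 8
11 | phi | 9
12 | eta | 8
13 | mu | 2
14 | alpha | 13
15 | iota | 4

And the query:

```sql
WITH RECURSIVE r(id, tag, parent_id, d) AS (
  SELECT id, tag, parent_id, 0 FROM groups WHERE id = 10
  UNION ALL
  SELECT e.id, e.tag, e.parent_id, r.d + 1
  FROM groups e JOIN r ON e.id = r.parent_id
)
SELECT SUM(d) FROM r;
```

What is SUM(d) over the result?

10

Base: id=10 (omicron), parent_id=8, d 0.
Iteration 1: join on id=8 -> psi (id 8, parent_id=5, d 1).
Iteration 2: join on id=5 -> nu (id 5, parent_id=3, d 2).
Iteration 3: join on id=3 -> theta (id 3, parent_id=1, d 3).
Iteration 4: join on id=1 -> sigma (id 1, parent_id=NULL, d 4).
Iteration 5: parent_id is NULL; no match; recursion stops.
SUM(d) = 0 + 1 + 2 + 3 + 4 = 10.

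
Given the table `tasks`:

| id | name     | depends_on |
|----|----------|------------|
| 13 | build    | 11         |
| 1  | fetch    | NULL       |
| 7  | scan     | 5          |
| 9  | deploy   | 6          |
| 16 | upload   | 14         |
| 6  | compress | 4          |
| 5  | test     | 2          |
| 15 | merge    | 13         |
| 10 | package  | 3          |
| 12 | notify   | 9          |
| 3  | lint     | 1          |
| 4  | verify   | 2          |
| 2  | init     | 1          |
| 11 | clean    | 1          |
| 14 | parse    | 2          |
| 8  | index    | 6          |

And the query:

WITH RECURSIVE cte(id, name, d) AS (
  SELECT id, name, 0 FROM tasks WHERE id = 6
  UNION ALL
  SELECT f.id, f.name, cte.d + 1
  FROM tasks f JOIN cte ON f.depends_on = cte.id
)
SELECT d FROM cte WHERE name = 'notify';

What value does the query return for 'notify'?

Base: id=6 (compress) at d 0.
Iteration 1: rows with depends_on in {6} -> index (id 8, d 1), deploy (id 9, d 1).
Iteration 2: rows with depends_on in {8,9} -> notify (id 12, d 2).
Iteration 3: no rows with depends_on in {12}; recursion stops.

2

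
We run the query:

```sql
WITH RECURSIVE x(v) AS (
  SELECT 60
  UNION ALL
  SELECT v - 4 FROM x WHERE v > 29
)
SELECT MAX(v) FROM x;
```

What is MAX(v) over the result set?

60

Base: v=60.
Iteration 1: 60 > 29 holds -> v = 60 - 4 = 56.
Iteration 2: 56 > 29 holds -> v = 56 - 4 = 52.
Iteration 3: 52 > 29 holds -> v = 52 - 4 = 48.
Iteration 4: 48 > 29 holds -> v = 48 - 4 = 44.
Iteration 5: 44 > 29 holds -> v = 44 - 4 = 40.
Iteration 6: 40 > 29 holds -> v = 40 - 4 = 36.
Iteration 7: 36 > 29 holds -> v = 36 - 4 = 32.
Iteration 8: 32 > 29 holds -> v = 32 - 4 = 28.
Iteration 9: 28 > 29 fails; recursion stops.
v values: 60, 56, 52, 48, 44, 40, 36, 32, 28; the maximum is 60.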